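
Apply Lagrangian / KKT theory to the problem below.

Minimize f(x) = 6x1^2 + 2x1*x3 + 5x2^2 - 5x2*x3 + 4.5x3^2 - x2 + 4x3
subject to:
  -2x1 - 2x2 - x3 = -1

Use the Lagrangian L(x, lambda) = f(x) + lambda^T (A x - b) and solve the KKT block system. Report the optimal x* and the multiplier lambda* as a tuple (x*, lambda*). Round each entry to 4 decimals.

Form the Lagrangian:
  L(x, lambda) = (1/2) x^T Q x + c^T x + lambda^T (A x - b)
Stationarity (grad_x L = 0): Q x + c + A^T lambda = 0.
Primal feasibility: A x = b.

This gives the KKT block system:
  [ Q   A^T ] [ x     ]   [-c ]
  [ A    0  ] [ lambda ] = [ b ]

Solving the linear system:
  x*      = (0.274, 0.3105, -0.1689)
  lambda* = (1.4749)
  f(x*)   = 0.2443

x* = (0.274, 0.3105, -0.1689), lambda* = (1.4749)


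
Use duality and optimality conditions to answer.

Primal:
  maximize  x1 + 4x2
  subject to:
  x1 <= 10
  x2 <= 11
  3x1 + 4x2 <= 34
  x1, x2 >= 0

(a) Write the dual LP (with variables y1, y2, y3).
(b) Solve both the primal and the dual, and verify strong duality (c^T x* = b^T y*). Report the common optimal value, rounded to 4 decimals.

The standard primal-dual pair for 'max c^T x s.t. A x <= b, x >= 0' is:
  Dual:  min b^T y  s.t.  A^T y >= c,  y >= 0.

So the dual LP is:
  minimize  10y1 + 11y2 + 34y3
  subject to:
    y1 + 3y3 >= 1
    y2 + 4y3 >= 4
    y1, y2, y3 >= 0

Solving the primal: x* = (0, 8.5).
  primal value c^T x* = 34.
Solving the dual: y* = (0, 0, 1).
  dual value b^T y* = 34.
Strong duality: c^T x* = b^T y*. Confirmed.

34


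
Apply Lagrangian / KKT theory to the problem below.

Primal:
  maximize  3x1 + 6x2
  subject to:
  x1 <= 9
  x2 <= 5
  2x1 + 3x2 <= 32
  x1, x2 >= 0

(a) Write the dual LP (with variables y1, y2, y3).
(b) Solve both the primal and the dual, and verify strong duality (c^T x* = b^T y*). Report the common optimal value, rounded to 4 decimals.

The standard primal-dual pair for 'max c^T x s.t. A x <= b, x >= 0' is:
  Dual:  min b^T y  s.t.  A^T y >= c,  y >= 0.

So the dual LP is:
  minimize  9y1 + 5y2 + 32y3
  subject to:
    y1 + 2y3 >= 3
    y2 + 3y3 >= 6
    y1, y2, y3 >= 0

Solving the primal: x* = (8.5, 5).
  primal value c^T x* = 55.5.
Solving the dual: y* = (0, 1.5, 1.5).
  dual value b^T y* = 55.5.
Strong duality: c^T x* = b^T y*. Confirmed.

55.5


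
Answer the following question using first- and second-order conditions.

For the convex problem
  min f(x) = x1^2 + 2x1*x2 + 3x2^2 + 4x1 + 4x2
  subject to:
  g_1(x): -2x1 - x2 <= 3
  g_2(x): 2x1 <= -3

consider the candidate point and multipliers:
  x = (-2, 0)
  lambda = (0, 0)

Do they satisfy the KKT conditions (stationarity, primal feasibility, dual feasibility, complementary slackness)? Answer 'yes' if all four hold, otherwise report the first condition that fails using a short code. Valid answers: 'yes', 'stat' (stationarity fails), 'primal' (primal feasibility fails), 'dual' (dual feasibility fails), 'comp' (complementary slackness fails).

Gradient of f: grad f(x) = Q x + c = (0, 0)
Constraint values g_i(x) = a_i^T x - b_i:
  g_1((-2, 0)) = 1
  g_2((-2, 0)) = -1
Stationarity residual: grad f(x) + sum_i lambda_i a_i = (0, 0)
  -> stationarity OK
Primal feasibility (all g_i <= 0): FAILS
Dual feasibility (all lambda_i >= 0): OK
Complementary slackness (lambda_i * g_i(x) = 0 for all i): OK

Verdict: the first failing condition is primal_feasibility -> primal.

primal


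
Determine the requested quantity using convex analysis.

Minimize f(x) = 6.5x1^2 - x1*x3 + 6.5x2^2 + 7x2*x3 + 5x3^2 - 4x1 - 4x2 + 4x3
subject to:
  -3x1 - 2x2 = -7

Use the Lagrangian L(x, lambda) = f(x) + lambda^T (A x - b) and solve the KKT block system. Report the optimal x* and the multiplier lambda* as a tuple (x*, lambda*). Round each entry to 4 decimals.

Form the Lagrangian:
  L(x, lambda) = (1/2) x^T Q x + c^T x + lambda^T (A x - b)
Stationarity (grad_x L = 0): Q x + c + A^T lambda = 0.
Primal feasibility: A x = b.

This gives the KKT block system:
  [ Q   A^T ] [ x     ]   [-c ]
  [ A    0  ] [ lambda ] = [ b ]

Solving the linear system:
  x*      = (1.1533, 1.77, -1.5237)
  lambda* = (4.1723)
  f(x*)   = 5.7089

x* = (1.1533, 1.77, -1.5237), lambda* = (4.1723)


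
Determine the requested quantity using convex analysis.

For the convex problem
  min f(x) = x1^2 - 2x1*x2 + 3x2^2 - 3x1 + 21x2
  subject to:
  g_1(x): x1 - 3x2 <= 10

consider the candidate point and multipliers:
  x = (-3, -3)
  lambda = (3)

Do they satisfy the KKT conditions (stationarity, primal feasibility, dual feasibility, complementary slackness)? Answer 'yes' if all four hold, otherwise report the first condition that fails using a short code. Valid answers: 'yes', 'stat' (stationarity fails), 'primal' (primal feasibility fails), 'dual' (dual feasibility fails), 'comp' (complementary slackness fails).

Gradient of f: grad f(x) = Q x + c = (-3, 9)
Constraint values g_i(x) = a_i^T x - b_i:
  g_1((-3, -3)) = -4
Stationarity residual: grad f(x) + sum_i lambda_i a_i = (0, 0)
  -> stationarity OK
Primal feasibility (all g_i <= 0): OK
Dual feasibility (all lambda_i >= 0): OK
Complementary slackness (lambda_i * g_i(x) = 0 for all i): FAILS

Verdict: the first failing condition is complementary_slackness -> comp.

comp


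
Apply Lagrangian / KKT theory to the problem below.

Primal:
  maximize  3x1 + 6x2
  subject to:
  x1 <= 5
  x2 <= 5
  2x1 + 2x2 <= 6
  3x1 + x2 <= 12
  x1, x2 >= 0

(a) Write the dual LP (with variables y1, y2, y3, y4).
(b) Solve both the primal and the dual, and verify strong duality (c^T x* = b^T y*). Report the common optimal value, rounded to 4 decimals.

The standard primal-dual pair for 'max c^T x s.t. A x <= b, x >= 0' is:
  Dual:  min b^T y  s.t.  A^T y >= c,  y >= 0.

So the dual LP is:
  minimize  5y1 + 5y2 + 6y3 + 12y4
  subject to:
    y1 + 2y3 + 3y4 >= 3
    y2 + 2y3 + y4 >= 6
    y1, y2, y3, y4 >= 0

Solving the primal: x* = (0, 3).
  primal value c^T x* = 18.
Solving the dual: y* = (0, 0, 3, 0).
  dual value b^T y* = 18.
Strong duality: c^T x* = b^T y*. Confirmed.

18


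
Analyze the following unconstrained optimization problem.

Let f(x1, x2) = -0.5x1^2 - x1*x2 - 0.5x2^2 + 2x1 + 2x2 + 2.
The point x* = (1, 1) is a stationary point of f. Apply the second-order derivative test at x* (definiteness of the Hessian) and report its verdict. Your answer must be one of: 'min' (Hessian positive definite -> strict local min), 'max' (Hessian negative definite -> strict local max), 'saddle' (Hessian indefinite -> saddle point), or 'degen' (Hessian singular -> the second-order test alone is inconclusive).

Compute the Hessian H = grad^2 f:
  H = [[-1, -1], [-1, -1]]
Verify stationarity: grad f(x*) = H x* + g = (0, 0).
Eigenvalues of H: -2, 0.
H has a zero eigenvalue (singular; negative semidefinite but not definite), so H is neither positive definite, negative definite, nor indefinite. The second-order test alone is inconclusive -> degen.
(Indeed, f is constant along the null direction of H through x*, so x* is not a strict local extremum.)

degen


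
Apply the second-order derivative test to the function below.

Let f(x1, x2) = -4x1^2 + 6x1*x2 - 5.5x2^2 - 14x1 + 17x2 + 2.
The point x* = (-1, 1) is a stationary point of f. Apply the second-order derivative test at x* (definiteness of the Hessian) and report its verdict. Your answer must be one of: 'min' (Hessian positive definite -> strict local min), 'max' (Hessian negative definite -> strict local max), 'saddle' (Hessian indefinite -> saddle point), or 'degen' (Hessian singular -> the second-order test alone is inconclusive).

Compute the Hessian H = grad^2 f:
  H = [[-8, 6], [6, -11]]
Verify stationarity: grad f(x*) = H x* + g = (0, 0).
Eigenvalues of H: -15.6847, -3.3153.
Both eigenvalues < 0, so H is negative definite -> x* is a strict local max.

max


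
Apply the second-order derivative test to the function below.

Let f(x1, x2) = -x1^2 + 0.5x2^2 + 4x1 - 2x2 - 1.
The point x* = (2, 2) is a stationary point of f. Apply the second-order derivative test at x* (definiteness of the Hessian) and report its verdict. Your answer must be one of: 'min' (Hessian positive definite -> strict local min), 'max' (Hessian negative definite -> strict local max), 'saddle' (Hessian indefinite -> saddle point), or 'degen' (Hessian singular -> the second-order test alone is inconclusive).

Compute the Hessian H = grad^2 f:
  H = [[-2, 0], [0, 1]]
Verify stationarity: grad f(x*) = H x* + g = (0, 0).
Eigenvalues of H: -2, 1.
Eigenvalues have mixed signs, so H is indefinite -> x* is a saddle point.

saddle


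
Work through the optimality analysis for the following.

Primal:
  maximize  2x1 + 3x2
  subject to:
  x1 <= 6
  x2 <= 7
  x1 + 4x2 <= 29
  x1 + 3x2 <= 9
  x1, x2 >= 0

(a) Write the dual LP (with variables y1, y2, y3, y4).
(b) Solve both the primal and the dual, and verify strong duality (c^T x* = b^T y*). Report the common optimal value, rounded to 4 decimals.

The standard primal-dual pair for 'max c^T x s.t. A x <= b, x >= 0' is:
  Dual:  min b^T y  s.t.  A^T y >= c,  y >= 0.

So the dual LP is:
  minimize  6y1 + 7y2 + 29y3 + 9y4
  subject to:
    y1 + y3 + y4 >= 2
    y2 + 4y3 + 3y4 >= 3
    y1, y2, y3, y4 >= 0

Solving the primal: x* = (6, 1).
  primal value c^T x* = 15.
Solving the dual: y* = (1, 0, 0, 1).
  dual value b^T y* = 15.
Strong duality: c^T x* = b^T y*. Confirmed.

15


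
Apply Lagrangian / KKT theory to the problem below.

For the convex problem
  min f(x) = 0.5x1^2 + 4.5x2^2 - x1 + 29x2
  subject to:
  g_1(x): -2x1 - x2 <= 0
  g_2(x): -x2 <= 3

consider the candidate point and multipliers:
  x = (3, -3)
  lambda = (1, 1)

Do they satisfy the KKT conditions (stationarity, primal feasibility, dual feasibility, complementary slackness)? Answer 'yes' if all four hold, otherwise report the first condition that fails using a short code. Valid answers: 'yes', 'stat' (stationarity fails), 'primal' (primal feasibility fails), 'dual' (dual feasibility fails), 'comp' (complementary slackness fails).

Gradient of f: grad f(x) = Q x + c = (2, 2)
Constraint values g_i(x) = a_i^T x - b_i:
  g_1((3, -3)) = -3
  g_2((3, -3)) = 0
Stationarity residual: grad f(x) + sum_i lambda_i a_i = (0, 0)
  -> stationarity OK
Primal feasibility (all g_i <= 0): OK
Dual feasibility (all lambda_i >= 0): OK
Complementary slackness (lambda_i * g_i(x) = 0 for all i): FAILS

Verdict: the first failing condition is complementary_slackness -> comp.

comp


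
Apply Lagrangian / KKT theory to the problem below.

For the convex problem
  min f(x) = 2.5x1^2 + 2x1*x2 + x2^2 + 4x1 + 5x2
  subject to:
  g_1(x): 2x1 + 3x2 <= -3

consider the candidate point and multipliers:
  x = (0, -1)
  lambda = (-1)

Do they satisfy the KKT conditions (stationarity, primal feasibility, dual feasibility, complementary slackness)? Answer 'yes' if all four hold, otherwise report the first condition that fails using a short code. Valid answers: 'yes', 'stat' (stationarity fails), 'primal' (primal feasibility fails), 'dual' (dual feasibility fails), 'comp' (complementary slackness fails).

Gradient of f: grad f(x) = Q x + c = (2, 3)
Constraint values g_i(x) = a_i^T x - b_i:
  g_1((0, -1)) = 0
Stationarity residual: grad f(x) + sum_i lambda_i a_i = (0, 0)
  -> stationarity OK
Primal feasibility (all g_i <= 0): OK
Dual feasibility (all lambda_i >= 0): FAILS
Complementary slackness (lambda_i * g_i(x) = 0 for all i): OK

Verdict: the first failing condition is dual_feasibility -> dual.

dual


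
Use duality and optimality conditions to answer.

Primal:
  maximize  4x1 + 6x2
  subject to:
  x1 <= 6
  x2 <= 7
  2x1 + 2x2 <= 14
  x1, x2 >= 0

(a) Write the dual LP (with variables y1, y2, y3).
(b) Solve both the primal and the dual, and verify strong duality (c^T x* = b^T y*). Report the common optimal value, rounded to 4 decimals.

The standard primal-dual pair for 'max c^T x s.t. A x <= b, x >= 0' is:
  Dual:  min b^T y  s.t.  A^T y >= c,  y >= 0.

So the dual LP is:
  minimize  6y1 + 7y2 + 14y3
  subject to:
    y1 + 2y3 >= 4
    y2 + 2y3 >= 6
    y1, y2, y3 >= 0

Solving the primal: x* = (0, 7).
  primal value c^T x* = 42.
Solving the dual: y* = (0, 0, 3).
  dual value b^T y* = 42.
Strong duality: c^T x* = b^T y*. Confirmed.

42


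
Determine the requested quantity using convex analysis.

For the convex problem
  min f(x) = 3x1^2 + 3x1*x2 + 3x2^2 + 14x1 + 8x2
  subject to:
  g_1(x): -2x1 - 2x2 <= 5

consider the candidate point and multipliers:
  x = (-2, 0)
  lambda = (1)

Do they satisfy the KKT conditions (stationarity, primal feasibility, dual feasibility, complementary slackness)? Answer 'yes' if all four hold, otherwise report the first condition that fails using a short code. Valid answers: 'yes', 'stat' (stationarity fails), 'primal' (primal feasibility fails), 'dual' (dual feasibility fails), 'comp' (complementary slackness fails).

Gradient of f: grad f(x) = Q x + c = (2, 2)
Constraint values g_i(x) = a_i^T x - b_i:
  g_1((-2, 0)) = -1
Stationarity residual: grad f(x) + sum_i lambda_i a_i = (0, 0)
  -> stationarity OK
Primal feasibility (all g_i <= 0): OK
Dual feasibility (all lambda_i >= 0): OK
Complementary slackness (lambda_i * g_i(x) = 0 for all i): FAILS

Verdict: the first failing condition is complementary_slackness -> comp.

comp


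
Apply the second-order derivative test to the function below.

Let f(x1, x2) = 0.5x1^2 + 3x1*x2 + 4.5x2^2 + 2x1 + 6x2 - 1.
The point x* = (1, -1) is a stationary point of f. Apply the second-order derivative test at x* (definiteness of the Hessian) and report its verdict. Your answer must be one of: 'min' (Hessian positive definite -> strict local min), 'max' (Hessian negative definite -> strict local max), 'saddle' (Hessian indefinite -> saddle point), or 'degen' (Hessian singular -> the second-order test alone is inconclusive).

Compute the Hessian H = grad^2 f:
  H = [[1, 3], [3, 9]]
Verify stationarity: grad f(x*) = H x* + g = (0, 0).
Eigenvalues of H: 0, 10.
H has a zero eigenvalue (singular; positive semidefinite but not definite), so H is neither positive definite, negative definite, nor indefinite. The second-order test alone is inconclusive -> degen.
(Indeed, f is constant along the null direction of H through x*, so x* is not a strict local extremum.)

degen


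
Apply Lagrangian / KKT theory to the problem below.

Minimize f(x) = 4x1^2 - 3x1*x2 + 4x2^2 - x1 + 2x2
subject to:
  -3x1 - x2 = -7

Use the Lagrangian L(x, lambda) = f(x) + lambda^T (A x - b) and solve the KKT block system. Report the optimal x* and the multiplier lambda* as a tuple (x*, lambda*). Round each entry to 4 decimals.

Form the Lagrangian:
  L(x, lambda) = (1/2) x^T Q x + c^T x + lambda^T (A x - b)
Stationarity (grad_x L = 0): Q x + c + A^T lambda = 0.
Primal feasibility: A x = b.

This gives the KKT block system:
  [ Q   A^T ] [ x     ]   [-c ]
  [ A    0  ] [ lambda ] = [ b ]

Solving the linear system:
  x*      = (2, 1)
  lambda* = (4)
  f(x*)   = 14

x* = (2, 1), lambda* = (4)


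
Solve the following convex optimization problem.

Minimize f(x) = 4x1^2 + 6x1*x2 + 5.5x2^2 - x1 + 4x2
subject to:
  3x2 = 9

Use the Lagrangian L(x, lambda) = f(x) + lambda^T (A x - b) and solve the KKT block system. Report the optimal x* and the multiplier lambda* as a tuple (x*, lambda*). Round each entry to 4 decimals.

Form the Lagrangian:
  L(x, lambda) = (1/2) x^T Q x + c^T x + lambda^T (A x - b)
Stationarity (grad_x L = 0): Q x + c + A^T lambda = 0.
Primal feasibility: A x = b.

This gives the KKT block system:
  [ Q   A^T ] [ x     ]   [-c ]
  [ A    0  ] [ lambda ] = [ b ]

Solving the linear system:
  x*      = (-2.125, 3)
  lambda* = (-8.0833)
  f(x*)   = 43.4375

x* = (-2.125, 3), lambda* = (-8.0833)


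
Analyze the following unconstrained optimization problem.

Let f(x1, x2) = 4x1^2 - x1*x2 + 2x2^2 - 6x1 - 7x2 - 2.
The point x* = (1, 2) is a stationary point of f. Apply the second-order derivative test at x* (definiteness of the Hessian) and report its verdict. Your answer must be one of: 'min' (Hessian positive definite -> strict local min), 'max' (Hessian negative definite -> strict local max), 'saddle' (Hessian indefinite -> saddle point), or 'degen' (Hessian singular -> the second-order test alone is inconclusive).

Compute the Hessian H = grad^2 f:
  H = [[8, -1], [-1, 4]]
Verify stationarity: grad f(x*) = H x* + g = (0, 0).
Eigenvalues of H: 3.7639, 8.2361.
Both eigenvalues > 0, so H is positive definite -> x* is a strict local min.

min


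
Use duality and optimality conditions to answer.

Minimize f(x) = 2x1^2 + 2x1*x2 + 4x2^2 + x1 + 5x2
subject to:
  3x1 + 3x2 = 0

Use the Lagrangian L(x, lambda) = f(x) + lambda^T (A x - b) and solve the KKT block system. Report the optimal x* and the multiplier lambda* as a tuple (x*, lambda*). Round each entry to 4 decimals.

Form the Lagrangian:
  L(x, lambda) = (1/2) x^T Q x + c^T x + lambda^T (A x - b)
Stationarity (grad_x L = 0): Q x + c + A^T lambda = 0.
Primal feasibility: A x = b.

This gives the KKT block system:
  [ Q   A^T ] [ x     ]   [-c ]
  [ A    0  ] [ lambda ] = [ b ]

Solving the linear system:
  x*      = (0.5, -0.5)
  lambda* = (-0.6667)
  f(x*)   = -1

x* = (0.5, -0.5), lambda* = (-0.6667)


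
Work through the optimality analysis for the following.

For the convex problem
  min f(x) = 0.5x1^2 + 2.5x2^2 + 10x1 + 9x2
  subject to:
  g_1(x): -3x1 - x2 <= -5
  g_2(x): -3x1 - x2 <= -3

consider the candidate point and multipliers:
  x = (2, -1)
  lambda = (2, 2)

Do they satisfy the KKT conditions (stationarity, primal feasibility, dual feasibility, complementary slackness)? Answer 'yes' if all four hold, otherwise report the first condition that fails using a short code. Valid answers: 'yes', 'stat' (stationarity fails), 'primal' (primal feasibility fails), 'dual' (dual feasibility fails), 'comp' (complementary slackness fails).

Gradient of f: grad f(x) = Q x + c = (12, 4)
Constraint values g_i(x) = a_i^T x - b_i:
  g_1((2, -1)) = 0
  g_2((2, -1)) = -2
Stationarity residual: grad f(x) + sum_i lambda_i a_i = (0, 0)
  -> stationarity OK
Primal feasibility (all g_i <= 0): OK
Dual feasibility (all lambda_i >= 0): OK
Complementary slackness (lambda_i * g_i(x) = 0 for all i): FAILS

Verdict: the first failing condition is complementary_slackness -> comp.

comp


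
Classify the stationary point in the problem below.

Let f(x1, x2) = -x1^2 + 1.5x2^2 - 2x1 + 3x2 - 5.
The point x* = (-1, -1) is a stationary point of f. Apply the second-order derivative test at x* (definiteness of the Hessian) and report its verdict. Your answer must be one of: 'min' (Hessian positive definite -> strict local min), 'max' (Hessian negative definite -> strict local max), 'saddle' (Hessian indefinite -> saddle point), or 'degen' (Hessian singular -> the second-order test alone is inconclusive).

Compute the Hessian H = grad^2 f:
  H = [[-2, 0], [0, 3]]
Verify stationarity: grad f(x*) = H x* + g = (0, 0).
Eigenvalues of H: -2, 3.
Eigenvalues have mixed signs, so H is indefinite -> x* is a saddle point.

saddle


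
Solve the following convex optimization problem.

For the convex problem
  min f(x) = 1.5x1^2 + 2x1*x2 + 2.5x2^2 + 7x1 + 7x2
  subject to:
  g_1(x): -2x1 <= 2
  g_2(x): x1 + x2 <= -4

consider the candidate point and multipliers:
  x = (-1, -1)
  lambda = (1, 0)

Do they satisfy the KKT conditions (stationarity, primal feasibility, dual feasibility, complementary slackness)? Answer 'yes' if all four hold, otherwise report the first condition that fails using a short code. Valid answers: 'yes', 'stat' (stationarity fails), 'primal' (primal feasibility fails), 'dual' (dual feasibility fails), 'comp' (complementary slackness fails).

Gradient of f: grad f(x) = Q x + c = (2, 0)
Constraint values g_i(x) = a_i^T x - b_i:
  g_1((-1, -1)) = 0
  g_2((-1, -1)) = 2
Stationarity residual: grad f(x) + sum_i lambda_i a_i = (0, 0)
  -> stationarity OK
Primal feasibility (all g_i <= 0): FAILS
Dual feasibility (all lambda_i >= 0): OK
Complementary slackness (lambda_i * g_i(x) = 0 for all i): OK

Verdict: the first failing condition is primal_feasibility -> primal.

primal


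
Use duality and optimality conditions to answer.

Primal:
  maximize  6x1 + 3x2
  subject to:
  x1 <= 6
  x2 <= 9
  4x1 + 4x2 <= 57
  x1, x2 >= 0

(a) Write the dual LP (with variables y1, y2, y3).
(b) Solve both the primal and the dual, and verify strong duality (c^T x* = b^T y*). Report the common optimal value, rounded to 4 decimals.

The standard primal-dual pair for 'max c^T x s.t. A x <= b, x >= 0' is:
  Dual:  min b^T y  s.t.  A^T y >= c,  y >= 0.

So the dual LP is:
  minimize  6y1 + 9y2 + 57y3
  subject to:
    y1 + 4y3 >= 6
    y2 + 4y3 >= 3
    y1, y2, y3 >= 0

Solving the primal: x* = (6, 8.25).
  primal value c^T x* = 60.75.
Solving the dual: y* = (3, 0, 0.75).
  dual value b^T y* = 60.75.
Strong duality: c^T x* = b^T y*. Confirmed.

60.75


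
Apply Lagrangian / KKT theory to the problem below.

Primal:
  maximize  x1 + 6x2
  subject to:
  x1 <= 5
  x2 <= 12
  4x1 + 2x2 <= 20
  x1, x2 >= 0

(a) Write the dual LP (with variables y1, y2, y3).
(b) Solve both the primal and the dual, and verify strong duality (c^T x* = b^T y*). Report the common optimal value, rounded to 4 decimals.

The standard primal-dual pair for 'max c^T x s.t. A x <= b, x >= 0' is:
  Dual:  min b^T y  s.t.  A^T y >= c,  y >= 0.

So the dual LP is:
  minimize  5y1 + 12y2 + 20y3
  subject to:
    y1 + 4y3 >= 1
    y2 + 2y3 >= 6
    y1, y2, y3 >= 0

Solving the primal: x* = (0, 10).
  primal value c^T x* = 60.
Solving the dual: y* = (0, 0, 3).
  dual value b^T y* = 60.
Strong duality: c^T x* = b^T y*. Confirmed.

60


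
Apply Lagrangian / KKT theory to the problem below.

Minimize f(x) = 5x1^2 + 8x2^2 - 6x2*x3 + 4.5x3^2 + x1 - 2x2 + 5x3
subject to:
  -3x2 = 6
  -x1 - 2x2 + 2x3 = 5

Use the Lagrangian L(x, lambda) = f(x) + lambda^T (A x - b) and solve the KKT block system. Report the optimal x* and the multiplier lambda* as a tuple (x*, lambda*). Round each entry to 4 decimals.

Form the Lagrangian:
  L(x, lambda) = (1/2) x^T Q x + c^T x + lambda^T (A x - b)
Stationarity (grad_x L = 0): Q x + c + A^T lambda = 0.
Primal feasibility: A x = b.

This gives the KKT block system:
  [ Q   A^T ] [ x     ]   [-c ]
  [ A    0  ] [ lambda ] = [ b ]

Solving the linear system:
  x*      = (-0.9592, -2, 0.0204)
  lambda* = (-5.6463, -8.5918)
  f(x*)   = 39.9898

x* = (-0.9592, -2, 0.0204), lambda* = (-5.6463, -8.5918)


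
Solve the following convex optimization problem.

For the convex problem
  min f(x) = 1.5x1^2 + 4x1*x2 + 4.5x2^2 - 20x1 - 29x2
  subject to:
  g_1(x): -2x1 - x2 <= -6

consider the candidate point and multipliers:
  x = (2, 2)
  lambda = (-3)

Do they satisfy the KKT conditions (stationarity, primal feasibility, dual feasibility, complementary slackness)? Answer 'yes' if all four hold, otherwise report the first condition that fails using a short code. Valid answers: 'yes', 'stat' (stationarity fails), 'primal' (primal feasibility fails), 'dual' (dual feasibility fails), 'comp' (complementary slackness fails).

Gradient of f: grad f(x) = Q x + c = (-6, -3)
Constraint values g_i(x) = a_i^T x - b_i:
  g_1((2, 2)) = 0
Stationarity residual: grad f(x) + sum_i lambda_i a_i = (0, 0)
  -> stationarity OK
Primal feasibility (all g_i <= 0): OK
Dual feasibility (all lambda_i >= 0): FAILS
Complementary slackness (lambda_i * g_i(x) = 0 for all i): OK

Verdict: the first failing condition is dual_feasibility -> dual.

dual


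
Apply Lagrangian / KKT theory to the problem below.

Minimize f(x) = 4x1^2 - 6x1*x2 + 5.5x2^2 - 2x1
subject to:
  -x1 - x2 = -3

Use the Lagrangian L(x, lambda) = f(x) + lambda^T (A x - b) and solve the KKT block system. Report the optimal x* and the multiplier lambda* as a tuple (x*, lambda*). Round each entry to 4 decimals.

Form the Lagrangian:
  L(x, lambda) = (1/2) x^T Q x + c^T x + lambda^T (A x - b)
Stationarity (grad_x L = 0): Q x + c + A^T lambda = 0.
Primal feasibility: A x = b.

This gives the KKT block system:
  [ Q   A^T ] [ x     ]   [-c ]
  [ A    0  ] [ lambda ] = [ b ]

Solving the linear system:
  x*      = (1.7097, 1.2903)
  lambda* = (3.9355)
  f(x*)   = 4.1935

x* = (1.7097, 1.2903), lambda* = (3.9355)


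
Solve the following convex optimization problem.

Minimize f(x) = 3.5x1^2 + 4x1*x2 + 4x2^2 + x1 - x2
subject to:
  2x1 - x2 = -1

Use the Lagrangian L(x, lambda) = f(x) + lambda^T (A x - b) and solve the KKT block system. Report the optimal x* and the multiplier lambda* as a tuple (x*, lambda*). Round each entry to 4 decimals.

Form the Lagrangian:
  L(x, lambda) = (1/2) x^T Q x + c^T x + lambda^T (A x - b)
Stationarity (grad_x L = 0): Q x + c + A^T lambda = 0.
Primal feasibility: A x = b.

This gives the KKT block system:
  [ Q   A^T ] [ x     ]   [-c ]
  [ A    0  ] [ lambda ] = [ b ]

Solving the linear system:
  x*      = (-0.3455, 0.3091)
  lambda* = (0.0909)
  f(x*)   = -0.2818

x* = (-0.3455, 0.3091), lambda* = (0.0909)


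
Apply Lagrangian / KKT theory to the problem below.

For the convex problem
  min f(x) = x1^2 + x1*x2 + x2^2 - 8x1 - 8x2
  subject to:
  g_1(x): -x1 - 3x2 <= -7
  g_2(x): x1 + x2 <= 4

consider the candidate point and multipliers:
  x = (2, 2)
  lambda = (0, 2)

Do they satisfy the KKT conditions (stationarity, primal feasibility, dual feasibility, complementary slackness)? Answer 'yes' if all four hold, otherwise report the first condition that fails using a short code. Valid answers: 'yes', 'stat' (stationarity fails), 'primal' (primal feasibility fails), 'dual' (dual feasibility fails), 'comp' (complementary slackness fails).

Gradient of f: grad f(x) = Q x + c = (-2, -2)
Constraint values g_i(x) = a_i^T x - b_i:
  g_1((2, 2)) = -1
  g_2((2, 2)) = 0
Stationarity residual: grad f(x) + sum_i lambda_i a_i = (0, 0)
  -> stationarity OK
Primal feasibility (all g_i <= 0): OK
Dual feasibility (all lambda_i >= 0): OK
Complementary slackness (lambda_i * g_i(x) = 0 for all i): OK

Verdict: yes, KKT holds.

yes


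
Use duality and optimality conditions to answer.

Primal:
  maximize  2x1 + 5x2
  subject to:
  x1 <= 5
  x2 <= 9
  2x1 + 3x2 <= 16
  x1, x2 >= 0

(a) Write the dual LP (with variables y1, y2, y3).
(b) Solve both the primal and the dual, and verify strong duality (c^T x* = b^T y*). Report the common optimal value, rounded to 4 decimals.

The standard primal-dual pair for 'max c^T x s.t. A x <= b, x >= 0' is:
  Dual:  min b^T y  s.t.  A^T y >= c,  y >= 0.

So the dual LP is:
  minimize  5y1 + 9y2 + 16y3
  subject to:
    y1 + 2y3 >= 2
    y2 + 3y3 >= 5
    y1, y2, y3 >= 0

Solving the primal: x* = (0, 5.3333).
  primal value c^T x* = 26.6667.
Solving the dual: y* = (0, 0, 1.6667).
  dual value b^T y* = 26.6667.
Strong duality: c^T x* = b^T y*. Confirmed.

26.6667


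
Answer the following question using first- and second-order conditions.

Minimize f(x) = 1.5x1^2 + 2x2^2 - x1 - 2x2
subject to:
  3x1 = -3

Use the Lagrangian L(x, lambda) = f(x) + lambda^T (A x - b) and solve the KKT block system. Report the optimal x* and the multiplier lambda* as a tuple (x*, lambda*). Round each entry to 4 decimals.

Form the Lagrangian:
  L(x, lambda) = (1/2) x^T Q x + c^T x + lambda^T (A x - b)
Stationarity (grad_x L = 0): Q x + c + A^T lambda = 0.
Primal feasibility: A x = b.

This gives the KKT block system:
  [ Q   A^T ] [ x     ]   [-c ]
  [ A    0  ] [ lambda ] = [ b ]

Solving the linear system:
  x*      = (-1, 0.5)
  lambda* = (1.3333)
  f(x*)   = 2

x* = (-1, 0.5), lambda* = (1.3333)


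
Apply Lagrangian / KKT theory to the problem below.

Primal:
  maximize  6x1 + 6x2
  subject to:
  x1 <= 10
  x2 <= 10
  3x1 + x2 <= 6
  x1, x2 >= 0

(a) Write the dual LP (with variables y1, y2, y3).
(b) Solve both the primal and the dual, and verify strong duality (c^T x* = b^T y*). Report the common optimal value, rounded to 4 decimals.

The standard primal-dual pair for 'max c^T x s.t. A x <= b, x >= 0' is:
  Dual:  min b^T y  s.t.  A^T y >= c,  y >= 0.

So the dual LP is:
  minimize  10y1 + 10y2 + 6y3
  subject to:
    y1 + 3y3 >= 6
    y2 + y3 >= 6
    y1, y2, y3 >= 0

Solving the primal: x* = (0, 6).
  primal value c^T x* = 36.
Solving the dual: y* = (0, 0, 6).
  dual value b^T y* = 36.
Strong duality: c^T x* = b^T y*. Confirmed.

36


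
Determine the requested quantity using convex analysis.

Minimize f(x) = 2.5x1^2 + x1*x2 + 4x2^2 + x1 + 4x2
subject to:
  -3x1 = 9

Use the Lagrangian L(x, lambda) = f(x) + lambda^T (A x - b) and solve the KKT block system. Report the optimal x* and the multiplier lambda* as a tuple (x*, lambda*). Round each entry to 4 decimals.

Form the Lagrangian:
  L(x, lambda) = (1/2) x^T Q x + c^T x + lambda^T (A x - b)
Stationarity (grad_x L = 0): Q x + c + A^T lambda = 0.
Primal feasibility: A x = b.

This gives the KKT block system:
  [ Q   A^T ] [ x     ]   [-c ]
  [ A    0  ] [ lambda ] = [ b ]

Solving the linear system:
  x*      = (-3, -0.125)
  lambda* = (-4.7083)
  f(x*)   = 19.4375

x* = (-3, -0.125), lambda* = (-4.7083)


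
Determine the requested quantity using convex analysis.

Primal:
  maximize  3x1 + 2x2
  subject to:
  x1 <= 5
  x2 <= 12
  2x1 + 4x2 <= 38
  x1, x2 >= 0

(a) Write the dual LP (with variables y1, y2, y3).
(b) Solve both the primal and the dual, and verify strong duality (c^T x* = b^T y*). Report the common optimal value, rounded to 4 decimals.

The standard primal-dual pair for 'max c^T x s.t. A x <= b, x >= 0' is:
  Dual:  min b^T y  s.t.  A^T y >= c,  y >= 0.

So the dual LP is:
  minimize  5y1 + 12y2 + 38y3
  subject to:
    y1 + 2y3 >= 3
    y2 + 4y3 >= 2
    y1, y2, y3 >= 0

Solving the primal: x* = (5, 7).
  primal value c^T x* = 29.
Solving the dual: y* = (2, 0, 0.5).
  dual value b^T y* = 29.
Strong duality: c^T x* = b^T y*. Confirmed.

29


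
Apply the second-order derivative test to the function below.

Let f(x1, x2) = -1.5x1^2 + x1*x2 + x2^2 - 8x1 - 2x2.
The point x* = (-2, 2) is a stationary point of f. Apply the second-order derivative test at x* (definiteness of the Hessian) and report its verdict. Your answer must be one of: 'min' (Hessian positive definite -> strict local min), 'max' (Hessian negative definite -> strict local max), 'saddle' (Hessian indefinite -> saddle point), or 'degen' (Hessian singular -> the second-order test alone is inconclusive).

Compute the Hessian H = grad^2 f:
  H = [[-3, 1], [1, 2]]
Verify stationarity: grad f(x*) = H x* + g = (0, 0).
Eigenvalues of H: -3.1926, 2.1926.
Eigenvalues have mixed signs, so H is indefinite -> x* is a saddle point.

saddle


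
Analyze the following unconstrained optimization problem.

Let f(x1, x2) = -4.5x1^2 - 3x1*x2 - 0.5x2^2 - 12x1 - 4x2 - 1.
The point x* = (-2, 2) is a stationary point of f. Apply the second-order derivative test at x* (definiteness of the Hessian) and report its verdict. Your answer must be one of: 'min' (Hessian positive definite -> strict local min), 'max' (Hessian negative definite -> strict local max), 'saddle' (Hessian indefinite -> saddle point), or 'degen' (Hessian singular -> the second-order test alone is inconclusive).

Compute the Hessian H = grad^2 f:
  H = [[-9, -3], [-3, -1]]
Verify stationarity: grad f(x*) = H x* + g = (0, 0).
Eigenvalues of H: -10, 0.
H has a zero eigenvalue (singular; negative semidefinite but not definite), so H is neither positive definite, negative definite, nor indefinite. The second-order test alone is inconclusive -> degen.
(Indeed, f is constant along the null direction of H through x*, so x* is not a strict local extremum.)

degen


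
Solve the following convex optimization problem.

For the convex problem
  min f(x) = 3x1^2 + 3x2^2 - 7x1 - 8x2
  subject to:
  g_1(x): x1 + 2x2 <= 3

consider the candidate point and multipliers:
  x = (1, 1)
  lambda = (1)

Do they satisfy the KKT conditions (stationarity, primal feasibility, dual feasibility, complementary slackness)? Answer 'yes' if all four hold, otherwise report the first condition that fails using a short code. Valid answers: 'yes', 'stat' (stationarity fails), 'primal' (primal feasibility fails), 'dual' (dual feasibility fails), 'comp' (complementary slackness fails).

Gradient of f: grad f(x) = Q x + c = (-1, -2)
Constraint values g_i(x) = a_i^T x - b_i:
  g_1((1, 1)) = 0
Stationarity residual: grad f(x) + sum_i lambda_i a_i = (0, 0)
  -> stationarity OK
Primal feasibility (all g_i <= 0): OK
Dual feasibility (all lambda_i >= 0): OK
Complementary slackness (lambda_i * g_i(x) = 0 for all i): OK

Verdict: yes, KKT holds.

yes


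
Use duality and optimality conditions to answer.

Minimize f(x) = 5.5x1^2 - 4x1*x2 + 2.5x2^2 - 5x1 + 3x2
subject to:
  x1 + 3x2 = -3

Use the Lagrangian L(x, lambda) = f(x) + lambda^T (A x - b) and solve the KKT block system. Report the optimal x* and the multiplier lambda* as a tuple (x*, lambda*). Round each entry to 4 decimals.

Form the Lagrangian:
  L(x, lambda) = (1/2) x^T Q x + c^T x + lambda^T (A x - b)
Stationarity (grad_x L = 0): Q x + c + A^T lambda = 0.
Primal feasibility: A x = b.

This gives the KKT block system:
  [ Q   A^T ] [ x     ]   [-c ]
  [ A    0  ] [ lambda ] = [ b ]

Solving the linear system:
  x*      = (0.0234, -1.0078)
  lambda* = (0.7109)
  f(x*)   = -0.5039

x* = (0.0234, -1.0078), lambda* = (0.7109)


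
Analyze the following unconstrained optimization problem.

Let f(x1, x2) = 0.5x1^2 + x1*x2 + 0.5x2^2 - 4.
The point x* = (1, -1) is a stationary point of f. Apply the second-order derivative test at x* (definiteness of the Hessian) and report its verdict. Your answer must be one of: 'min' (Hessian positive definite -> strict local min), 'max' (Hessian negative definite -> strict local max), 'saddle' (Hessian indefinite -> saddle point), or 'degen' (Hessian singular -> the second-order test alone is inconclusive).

Compute the Hessian H = grad^2 f:
  H = [[1, 1], [1, 1]]
Verify stationarity: grad f(x*) = H x* + g = (0, 0).
Eigenvalues of H: 0, 2.
H has a zero eigenvalue (singular; positive semidefinite but not definite), so H is neither positive definite, negative definite, nor indefinite. The second-order test alone is inconclusive -> degen.
(Indeed, f is constant along the null direction of H through x*, so x* is not a strict local extremum.)

degen


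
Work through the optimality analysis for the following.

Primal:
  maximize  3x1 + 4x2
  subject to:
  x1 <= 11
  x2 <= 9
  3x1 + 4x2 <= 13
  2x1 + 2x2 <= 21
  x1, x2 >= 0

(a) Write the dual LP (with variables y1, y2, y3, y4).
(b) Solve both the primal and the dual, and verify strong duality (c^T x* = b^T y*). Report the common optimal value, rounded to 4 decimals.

The standard primal-dual pair for 'max c^T x s.t. A x <= b, x >= 0' is:
  Dual:  min b^T y  s.t.  A^T y >= c,  y >= 0.

So the dual LP is:
  minimize  11y1 + 9y2 + 13y3 + 21y4
  subject to:
    y1 + 3y3 + 2y4 >= 3
    y2 + 4y3 + 2y4 >= 4
    y1, y2, y3, y4 >= 0

Solving the primal: x* = (4.3333, 0).
  primal value c^T x* = 13.
Solving the dual: y* = (0, 0, 1, 0).
  dual value b^T y* = 13.
Strong duality: c^T x* = b^T y*. Confirmed.

13


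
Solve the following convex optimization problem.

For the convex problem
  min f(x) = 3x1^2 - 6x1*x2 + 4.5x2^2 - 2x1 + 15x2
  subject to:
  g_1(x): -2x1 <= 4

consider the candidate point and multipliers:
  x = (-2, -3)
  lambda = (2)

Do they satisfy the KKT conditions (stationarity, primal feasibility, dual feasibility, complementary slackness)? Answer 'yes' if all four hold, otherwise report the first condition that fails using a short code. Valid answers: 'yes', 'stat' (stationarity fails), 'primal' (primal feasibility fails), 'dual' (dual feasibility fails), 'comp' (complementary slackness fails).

Gradient of f: grad f(x) = Q x + c = (4, 0)
Constraint values g_i(x) = a_i^T x - b_i:
  g_1((-2, -3)) = 0
Stationarity residual: grad f(x) + sum_i lambda_i a_i = (0, 0)
  -> stationarity OK
Primal feasibility (all g_i <= 0): OK
Dual feasibility (all lambda_i >= 0): OK
Complementary slackness (lambda_i * g_i(x) = 0 for all i): OK

Verdict: yes, KKT holds.

yes


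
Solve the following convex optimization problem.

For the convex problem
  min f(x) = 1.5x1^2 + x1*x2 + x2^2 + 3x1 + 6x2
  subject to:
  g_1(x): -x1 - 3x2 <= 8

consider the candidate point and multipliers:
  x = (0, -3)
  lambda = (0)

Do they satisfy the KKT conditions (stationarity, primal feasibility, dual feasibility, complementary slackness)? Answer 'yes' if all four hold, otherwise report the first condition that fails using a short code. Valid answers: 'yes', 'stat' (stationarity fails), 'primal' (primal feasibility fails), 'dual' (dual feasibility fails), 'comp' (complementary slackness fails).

Gradient of f: grad f(x) = Q x + c = (0, 0)
Constraint values g_i(x) = a_i^T x - b_i:
  g_1((0, -3)) = 1
Stationarity residual: grad f(x) + sum_i lambda_i a_i = (0, 0)
  -> stationarity OK
Primal feasibility (all g_i <= 0): FAILS
Dual feasibility (all lambda_i >= 0): OK
Complementary slackness (lambda_i * g_i(x) = 0 for all i): OK

Verdict: the first failing condition is primal_feasibility -> primal.

primal


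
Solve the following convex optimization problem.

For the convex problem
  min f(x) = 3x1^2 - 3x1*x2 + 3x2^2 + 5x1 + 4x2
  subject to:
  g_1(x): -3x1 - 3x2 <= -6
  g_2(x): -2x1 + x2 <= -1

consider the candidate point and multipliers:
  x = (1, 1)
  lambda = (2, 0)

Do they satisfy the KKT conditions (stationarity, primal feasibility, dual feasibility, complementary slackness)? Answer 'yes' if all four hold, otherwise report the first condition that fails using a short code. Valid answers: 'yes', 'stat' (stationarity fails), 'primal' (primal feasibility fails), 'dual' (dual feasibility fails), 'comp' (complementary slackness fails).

Gradient of f: grad f(x) = Q x + c = (8, 7)
Constraint values g_i(x) = a_i^T x - b_i:
  g_1((1, 1)) = 0
  g_2((1, 1)) = 0
Stationarity residual: grad f(x) + sum_i lambda_i a_i = (2, 1)
  -> stationarity FAILS
Primal feasibility (all g_i <= 0): OK
Dual feasibility (all lambda_i >= 0): OK
Complementary slackness (lambda_i * g_i(x) = 0 for all i): OK

Verdict: the first failing condition is stationarity -> stat.

stat


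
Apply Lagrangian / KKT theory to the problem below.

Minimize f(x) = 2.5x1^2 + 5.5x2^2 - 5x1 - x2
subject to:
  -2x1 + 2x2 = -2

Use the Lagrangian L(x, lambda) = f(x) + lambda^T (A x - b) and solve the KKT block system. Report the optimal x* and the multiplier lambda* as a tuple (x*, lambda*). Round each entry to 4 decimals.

Form the Lagrangian:
  L(x, lambda) = (1/2) x^T Q x + c^T x + lambda^T (A x - b)
Stationarity (grad_x L = 0): Q x + c + A^T lambda = 0.
Primal feasibility: A x = b.

This gives the KKT block system:
  [ Q   A^T ] [ x     ]   [-c ]
  [ A    0  ] [ lambda ] = [ b ]

Solving the linear system:
  x*      = (1.0625, 0.0625)
  lambda* = (0.1562)
  f(x*)   = -2.5312

x* = (1.0625, 0.0625), lambda* = (0.1562)


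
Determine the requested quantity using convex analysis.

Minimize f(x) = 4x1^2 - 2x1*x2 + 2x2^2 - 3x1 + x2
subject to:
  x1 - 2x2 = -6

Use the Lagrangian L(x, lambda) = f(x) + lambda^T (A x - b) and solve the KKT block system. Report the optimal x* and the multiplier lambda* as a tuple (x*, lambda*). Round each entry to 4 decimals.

Form the Lagrangian:
  L(x, lambda) = (1/2) x^T Q x + c^T x + lambda^T (A x - b)
Stationarity (grad_x L = 0): Q x + c + A^T lambda = 0.
Primal feasibility: A x = b.

This gives the KKT block system:
  [ Q   A^T ] [ x     ]   [-c ]
  [ A    0  ] [ lambda ] = [ b ]

Solving the linear system:
  x*      = (0.3571, 3.1786)
  lambda* = (6.5)
  f(x*)   = 20.5536

x* = (0.3571, 3.1786), lambda* = (6.5)


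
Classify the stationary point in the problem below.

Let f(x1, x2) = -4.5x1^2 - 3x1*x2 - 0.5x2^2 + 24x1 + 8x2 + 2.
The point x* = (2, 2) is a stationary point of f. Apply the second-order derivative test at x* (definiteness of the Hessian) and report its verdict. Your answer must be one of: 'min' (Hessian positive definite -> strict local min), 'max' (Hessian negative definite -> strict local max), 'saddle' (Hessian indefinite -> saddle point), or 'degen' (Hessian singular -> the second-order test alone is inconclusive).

Compute the Hessian H = grad^2 f:
  H = [[-9, -3], [-3, -1]]
Verify stationarity: grad f(x*) = H x* + g = (0, 0).
Eigenvalues of H: -10, 0.
H has a zero eigenvalue (singular; negative semidefinite but not definite), so H is neither positive definite, negative definite, nor indefinite. The second-order test alone is inconclusive -> degen.
(Indeed, f is constant along the null direction of H through x*, so x* is not a strict local extremum.)

degen
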